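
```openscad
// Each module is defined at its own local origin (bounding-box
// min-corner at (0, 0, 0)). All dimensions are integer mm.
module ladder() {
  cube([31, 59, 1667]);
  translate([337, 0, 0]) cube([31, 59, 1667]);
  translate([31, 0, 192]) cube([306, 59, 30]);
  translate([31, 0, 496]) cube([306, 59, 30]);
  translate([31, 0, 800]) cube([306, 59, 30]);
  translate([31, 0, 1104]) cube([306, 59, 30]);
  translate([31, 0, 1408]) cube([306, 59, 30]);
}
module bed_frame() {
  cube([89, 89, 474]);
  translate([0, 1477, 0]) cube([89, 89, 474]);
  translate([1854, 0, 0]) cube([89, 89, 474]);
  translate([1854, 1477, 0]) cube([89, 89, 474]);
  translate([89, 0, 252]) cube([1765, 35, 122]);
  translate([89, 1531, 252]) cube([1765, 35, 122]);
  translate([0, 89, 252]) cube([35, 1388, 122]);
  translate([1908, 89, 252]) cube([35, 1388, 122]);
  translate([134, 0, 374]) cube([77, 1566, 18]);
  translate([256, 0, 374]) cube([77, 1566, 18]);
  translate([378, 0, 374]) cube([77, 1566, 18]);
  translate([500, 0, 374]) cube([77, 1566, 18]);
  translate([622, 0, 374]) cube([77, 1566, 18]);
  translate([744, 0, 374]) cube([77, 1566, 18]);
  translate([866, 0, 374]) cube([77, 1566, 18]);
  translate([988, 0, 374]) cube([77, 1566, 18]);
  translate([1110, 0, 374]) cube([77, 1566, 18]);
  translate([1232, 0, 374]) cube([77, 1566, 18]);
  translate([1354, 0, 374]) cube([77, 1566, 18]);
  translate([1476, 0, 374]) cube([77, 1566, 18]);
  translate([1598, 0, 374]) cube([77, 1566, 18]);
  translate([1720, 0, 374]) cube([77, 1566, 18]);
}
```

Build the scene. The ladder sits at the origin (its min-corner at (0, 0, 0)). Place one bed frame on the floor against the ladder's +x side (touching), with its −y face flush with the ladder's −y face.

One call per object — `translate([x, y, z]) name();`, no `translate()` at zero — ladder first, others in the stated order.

ladder();
translate([368, 0, 0]) bed_frame();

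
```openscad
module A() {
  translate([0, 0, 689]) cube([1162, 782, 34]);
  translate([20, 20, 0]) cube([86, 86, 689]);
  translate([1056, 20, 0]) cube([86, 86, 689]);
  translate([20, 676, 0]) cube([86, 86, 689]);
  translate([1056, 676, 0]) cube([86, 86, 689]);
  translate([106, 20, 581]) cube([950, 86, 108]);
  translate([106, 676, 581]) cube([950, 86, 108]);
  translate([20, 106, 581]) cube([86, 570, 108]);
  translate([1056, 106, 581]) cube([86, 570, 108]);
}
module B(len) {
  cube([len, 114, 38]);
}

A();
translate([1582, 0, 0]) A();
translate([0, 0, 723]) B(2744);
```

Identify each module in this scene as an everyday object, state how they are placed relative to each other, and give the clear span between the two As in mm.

Second table starts at x = 1582; first ends at x = 1162; clear span = 1582 − 1162 = 420 mm.

A is a table. B is a beam. A beam spans the tops of two tables. The clear span between the two tables is 420 mm.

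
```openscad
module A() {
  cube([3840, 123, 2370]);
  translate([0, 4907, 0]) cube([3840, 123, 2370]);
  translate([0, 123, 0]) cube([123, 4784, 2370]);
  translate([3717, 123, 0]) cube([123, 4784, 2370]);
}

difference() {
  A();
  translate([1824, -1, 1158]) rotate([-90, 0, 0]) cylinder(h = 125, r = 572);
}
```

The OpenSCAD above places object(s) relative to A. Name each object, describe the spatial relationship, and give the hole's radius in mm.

A is a house frame. The house frame has a circular hole through its front wall. The hole's radius is 572 mm.

The subtracted cylinder has r = 572 mm.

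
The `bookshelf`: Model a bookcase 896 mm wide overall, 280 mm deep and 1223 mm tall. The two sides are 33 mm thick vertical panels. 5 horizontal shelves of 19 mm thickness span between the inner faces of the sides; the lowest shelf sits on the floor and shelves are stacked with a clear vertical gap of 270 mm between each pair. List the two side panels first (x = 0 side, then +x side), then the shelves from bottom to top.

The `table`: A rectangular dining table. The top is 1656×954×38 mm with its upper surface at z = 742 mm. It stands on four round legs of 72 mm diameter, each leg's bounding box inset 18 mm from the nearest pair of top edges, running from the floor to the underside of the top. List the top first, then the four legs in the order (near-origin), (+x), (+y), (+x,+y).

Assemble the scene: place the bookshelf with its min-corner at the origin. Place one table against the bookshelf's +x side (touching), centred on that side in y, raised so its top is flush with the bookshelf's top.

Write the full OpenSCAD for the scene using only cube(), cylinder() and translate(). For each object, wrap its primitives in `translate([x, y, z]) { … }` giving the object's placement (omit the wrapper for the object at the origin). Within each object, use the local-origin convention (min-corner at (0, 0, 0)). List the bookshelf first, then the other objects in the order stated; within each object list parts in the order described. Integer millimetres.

cube([33, 280, 1223]);
translate([863, 0, 0]) cube([33, 280, 1223]);
translate([33, 0, 0]) cube([830, 280, 19]);
translate([33, 0, 289]) cube([830, 280, 19]);
translate([33, 0, 578]) cube([830, 280, 19]);
translate([33, 0, 867]) cube([830, 280, 19]);
translate([33, 0, 1156]) cube([830, 280, 19]);
translate([896, -337, 481]) {
  translate([0, 0, 704]) cube([1656, 954, 38]);
  translate([54, 54, 0]) cylinder(h = 704, r = 36);
  translate([1602, 54, 0]) cylinder(h = 704, r = 36);
  translate([54, 900, 0]) cylinder(h = 704, r = 36);
  translate([1602, 900, 0]) cylinder(h = 704, r = 36);
}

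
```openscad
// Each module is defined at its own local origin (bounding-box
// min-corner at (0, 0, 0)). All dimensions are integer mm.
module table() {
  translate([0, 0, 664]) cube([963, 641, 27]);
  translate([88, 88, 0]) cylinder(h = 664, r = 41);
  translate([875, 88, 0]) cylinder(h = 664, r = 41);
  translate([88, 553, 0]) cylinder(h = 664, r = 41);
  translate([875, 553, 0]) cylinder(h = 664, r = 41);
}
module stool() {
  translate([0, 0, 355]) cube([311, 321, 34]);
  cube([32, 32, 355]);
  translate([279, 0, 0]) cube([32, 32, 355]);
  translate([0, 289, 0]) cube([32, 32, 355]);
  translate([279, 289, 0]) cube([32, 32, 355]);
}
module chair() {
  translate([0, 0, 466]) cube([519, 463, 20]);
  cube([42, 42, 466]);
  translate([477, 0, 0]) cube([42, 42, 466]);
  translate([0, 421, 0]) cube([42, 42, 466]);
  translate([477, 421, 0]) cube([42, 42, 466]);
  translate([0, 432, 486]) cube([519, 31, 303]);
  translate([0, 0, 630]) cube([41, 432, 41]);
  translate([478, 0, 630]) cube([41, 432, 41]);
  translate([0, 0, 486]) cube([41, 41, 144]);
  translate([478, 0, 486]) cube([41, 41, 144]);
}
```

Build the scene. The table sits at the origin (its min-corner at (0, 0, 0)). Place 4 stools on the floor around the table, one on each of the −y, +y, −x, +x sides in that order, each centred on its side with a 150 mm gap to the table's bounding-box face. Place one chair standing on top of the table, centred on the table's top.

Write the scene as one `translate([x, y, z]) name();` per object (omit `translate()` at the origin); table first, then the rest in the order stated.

table();
translate([326, -471, 0]) stool();
translate([326, 791, 0]) stool();
translate([-461, 160, 0]) stool();
translate([1113, 160, 0]) stool();
translate([222, 89, 691]) chair();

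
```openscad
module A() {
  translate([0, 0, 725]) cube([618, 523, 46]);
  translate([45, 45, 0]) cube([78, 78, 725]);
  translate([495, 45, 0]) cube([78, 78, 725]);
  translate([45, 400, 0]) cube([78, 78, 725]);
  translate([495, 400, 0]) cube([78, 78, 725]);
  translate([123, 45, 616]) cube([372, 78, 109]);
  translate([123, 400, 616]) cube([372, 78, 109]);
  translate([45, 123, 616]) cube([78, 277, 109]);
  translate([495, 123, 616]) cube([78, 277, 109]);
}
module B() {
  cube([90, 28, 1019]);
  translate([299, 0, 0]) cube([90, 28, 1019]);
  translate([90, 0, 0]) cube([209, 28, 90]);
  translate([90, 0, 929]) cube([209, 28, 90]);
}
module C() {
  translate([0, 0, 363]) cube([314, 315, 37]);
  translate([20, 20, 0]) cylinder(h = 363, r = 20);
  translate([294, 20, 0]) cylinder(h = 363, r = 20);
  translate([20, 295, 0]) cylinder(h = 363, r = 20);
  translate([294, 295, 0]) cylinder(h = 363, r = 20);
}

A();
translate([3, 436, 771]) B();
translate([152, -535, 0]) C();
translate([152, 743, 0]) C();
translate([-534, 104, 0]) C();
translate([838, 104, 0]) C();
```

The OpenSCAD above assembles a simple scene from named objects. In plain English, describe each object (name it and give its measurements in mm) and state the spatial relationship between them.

A is a table: top 618 mm (x) × 523 mm (y), 46 mm thick, upper face at z = 771 mm, on four 78×78 mm square legs, each inset 45 mm from the nearest pair of top edges, running from z = 0 to the bottom of the top. Four apron rails, 78 mm thick and 109 mm tall, run between adjacent legs with their top edges flush with the underside of the top and their outer faces flush with the legs' outer faces.

B is a rectangular picture frame lying in the x–z plane (depth along y). The opening is 209 mm wide (x) by 839 mm tall (z), surrounded by a border 90 mm wide on all four sides. The frame is 28 mm deep and is made of two full-height vertical stiles with two horizontal rails fitted between them.

C is a four-legged stool. The seat is a 314×315×37 mm slab whose top surface is at z = 400 mm; four round legs, each 40 mm in diameter, run from the floor (z = 0) to the underside of the seat, each leg's axis is inset half a diameter from the nearest pair of seat edges (so the leg's bounding box is flush with the corner).

The picture frame is on top of the table. Four stools sit around the table at the −y, +y, −x, +x sides.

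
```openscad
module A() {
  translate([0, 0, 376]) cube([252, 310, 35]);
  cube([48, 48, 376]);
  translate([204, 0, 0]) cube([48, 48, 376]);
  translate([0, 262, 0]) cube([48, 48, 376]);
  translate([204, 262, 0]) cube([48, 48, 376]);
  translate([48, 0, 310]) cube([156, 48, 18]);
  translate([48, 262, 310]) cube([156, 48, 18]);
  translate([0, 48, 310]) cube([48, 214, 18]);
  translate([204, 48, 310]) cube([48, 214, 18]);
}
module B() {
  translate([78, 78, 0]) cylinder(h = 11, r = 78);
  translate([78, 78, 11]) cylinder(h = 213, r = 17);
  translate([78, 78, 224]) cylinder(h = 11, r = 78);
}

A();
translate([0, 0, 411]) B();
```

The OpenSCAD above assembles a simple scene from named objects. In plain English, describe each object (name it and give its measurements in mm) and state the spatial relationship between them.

A is a four-legged stool. The seat is a 252×310×35 mm slab whose top surface is at z = 411 mm; four square legs, each 48×48 mm in cross-section, run from the floor (z = 0) to the underside of the seat, each flush with a corner of the seat. Four stretchers, 48 mm wide and 18 mm tall, connect adjacent legs with their undersides at z = 310 mm, each running between the inner faces of the legs it joins and aligned with the legs' outer faces on the other axis.

B is a spool: two coaxial disc flanges of radius 78 mm and thickness 11 mm, joined by a core cylinder of radius 17 mm and height 213 mm. The lower flange rests on z = 0 and the three cylinders share a vertical axis.

The spool is on top of the stool.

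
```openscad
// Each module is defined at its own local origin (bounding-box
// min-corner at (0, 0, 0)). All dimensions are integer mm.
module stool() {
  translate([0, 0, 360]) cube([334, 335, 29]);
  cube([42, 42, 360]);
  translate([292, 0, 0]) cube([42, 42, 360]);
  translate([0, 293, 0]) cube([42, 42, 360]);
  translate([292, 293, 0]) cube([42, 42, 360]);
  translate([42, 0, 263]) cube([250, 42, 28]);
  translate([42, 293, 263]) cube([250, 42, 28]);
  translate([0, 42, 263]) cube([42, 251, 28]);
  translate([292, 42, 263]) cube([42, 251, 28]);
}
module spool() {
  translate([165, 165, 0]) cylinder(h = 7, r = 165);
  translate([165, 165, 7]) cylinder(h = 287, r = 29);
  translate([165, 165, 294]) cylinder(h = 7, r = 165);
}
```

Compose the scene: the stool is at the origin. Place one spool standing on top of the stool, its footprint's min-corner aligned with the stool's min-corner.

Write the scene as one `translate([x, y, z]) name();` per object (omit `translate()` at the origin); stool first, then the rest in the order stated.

stool();
translate([0, 0, 389]) spool();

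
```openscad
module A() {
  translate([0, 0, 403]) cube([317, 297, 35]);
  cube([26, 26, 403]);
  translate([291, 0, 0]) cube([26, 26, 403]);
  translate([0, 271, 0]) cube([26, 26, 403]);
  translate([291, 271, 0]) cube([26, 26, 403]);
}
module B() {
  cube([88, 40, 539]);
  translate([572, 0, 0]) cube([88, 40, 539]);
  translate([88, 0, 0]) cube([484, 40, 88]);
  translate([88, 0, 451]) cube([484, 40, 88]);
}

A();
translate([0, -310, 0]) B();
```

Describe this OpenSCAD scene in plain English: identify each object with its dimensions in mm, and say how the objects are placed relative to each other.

A is a simple wooden stool: a rectangular seat 317 mm (x) by 297 mm (y), 35 mm thick, top face at z = 438 mm, on four square legs, each 26×26 mm in cross-section. The legs rest on z = 0, each flush with a corner of the seat.

B is a rectangular picture frame lying in the x–z plane (depth along y). The opening is 484 mm wide (x) by 363 mm tall (z), surrounded by a border 88 mm wide on all four sides. The frame is 40 mm deep and is made of two full-height vertical stiles with two horizontal rails fitted between them.

The picture frame is on the floor beside the stool on its −y side.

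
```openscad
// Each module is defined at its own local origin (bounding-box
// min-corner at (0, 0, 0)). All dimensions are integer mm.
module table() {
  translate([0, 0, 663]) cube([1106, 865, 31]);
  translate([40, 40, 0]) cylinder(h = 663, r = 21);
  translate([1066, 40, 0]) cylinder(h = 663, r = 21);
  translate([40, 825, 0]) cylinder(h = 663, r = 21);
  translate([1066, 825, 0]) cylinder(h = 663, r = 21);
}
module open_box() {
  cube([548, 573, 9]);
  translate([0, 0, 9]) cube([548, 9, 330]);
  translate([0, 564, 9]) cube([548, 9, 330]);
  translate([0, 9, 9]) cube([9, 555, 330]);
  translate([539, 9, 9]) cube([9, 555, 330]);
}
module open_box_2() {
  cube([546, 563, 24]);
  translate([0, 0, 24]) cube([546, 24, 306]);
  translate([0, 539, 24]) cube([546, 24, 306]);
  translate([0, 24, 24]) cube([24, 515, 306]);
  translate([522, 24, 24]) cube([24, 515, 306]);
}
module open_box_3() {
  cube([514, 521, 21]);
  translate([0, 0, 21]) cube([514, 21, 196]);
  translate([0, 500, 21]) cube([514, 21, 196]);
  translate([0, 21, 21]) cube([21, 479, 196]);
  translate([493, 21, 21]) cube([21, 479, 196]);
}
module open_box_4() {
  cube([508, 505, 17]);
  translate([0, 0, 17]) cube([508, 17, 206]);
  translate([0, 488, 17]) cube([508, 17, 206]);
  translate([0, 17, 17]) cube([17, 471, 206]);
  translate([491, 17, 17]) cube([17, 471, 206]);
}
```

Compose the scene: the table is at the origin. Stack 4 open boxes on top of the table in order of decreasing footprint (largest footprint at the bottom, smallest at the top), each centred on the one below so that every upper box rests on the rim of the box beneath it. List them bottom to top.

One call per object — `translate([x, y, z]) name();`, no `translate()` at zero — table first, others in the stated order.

table();
translate([279, 146, 694]) open_box();
translate([280, 151, 1033]) open_box_2();
translate([296, 172, 1363]) open_box_3();
translate([299, 180, 1580]) open_box_4();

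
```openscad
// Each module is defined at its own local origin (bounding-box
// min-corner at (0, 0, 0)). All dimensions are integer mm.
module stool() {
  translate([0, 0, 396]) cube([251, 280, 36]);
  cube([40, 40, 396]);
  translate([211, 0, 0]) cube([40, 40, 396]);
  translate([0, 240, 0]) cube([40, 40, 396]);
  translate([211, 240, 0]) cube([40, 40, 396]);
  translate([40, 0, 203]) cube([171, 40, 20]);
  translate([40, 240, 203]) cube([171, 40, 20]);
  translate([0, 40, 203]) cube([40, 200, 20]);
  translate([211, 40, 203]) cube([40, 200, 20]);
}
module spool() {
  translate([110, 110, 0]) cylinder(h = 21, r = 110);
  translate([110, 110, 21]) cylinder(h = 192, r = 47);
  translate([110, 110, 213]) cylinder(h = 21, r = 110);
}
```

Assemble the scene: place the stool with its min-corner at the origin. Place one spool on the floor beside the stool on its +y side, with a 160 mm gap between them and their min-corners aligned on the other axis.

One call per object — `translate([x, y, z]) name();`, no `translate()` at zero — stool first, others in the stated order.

stool();
translate([0, 440, 0]) spool();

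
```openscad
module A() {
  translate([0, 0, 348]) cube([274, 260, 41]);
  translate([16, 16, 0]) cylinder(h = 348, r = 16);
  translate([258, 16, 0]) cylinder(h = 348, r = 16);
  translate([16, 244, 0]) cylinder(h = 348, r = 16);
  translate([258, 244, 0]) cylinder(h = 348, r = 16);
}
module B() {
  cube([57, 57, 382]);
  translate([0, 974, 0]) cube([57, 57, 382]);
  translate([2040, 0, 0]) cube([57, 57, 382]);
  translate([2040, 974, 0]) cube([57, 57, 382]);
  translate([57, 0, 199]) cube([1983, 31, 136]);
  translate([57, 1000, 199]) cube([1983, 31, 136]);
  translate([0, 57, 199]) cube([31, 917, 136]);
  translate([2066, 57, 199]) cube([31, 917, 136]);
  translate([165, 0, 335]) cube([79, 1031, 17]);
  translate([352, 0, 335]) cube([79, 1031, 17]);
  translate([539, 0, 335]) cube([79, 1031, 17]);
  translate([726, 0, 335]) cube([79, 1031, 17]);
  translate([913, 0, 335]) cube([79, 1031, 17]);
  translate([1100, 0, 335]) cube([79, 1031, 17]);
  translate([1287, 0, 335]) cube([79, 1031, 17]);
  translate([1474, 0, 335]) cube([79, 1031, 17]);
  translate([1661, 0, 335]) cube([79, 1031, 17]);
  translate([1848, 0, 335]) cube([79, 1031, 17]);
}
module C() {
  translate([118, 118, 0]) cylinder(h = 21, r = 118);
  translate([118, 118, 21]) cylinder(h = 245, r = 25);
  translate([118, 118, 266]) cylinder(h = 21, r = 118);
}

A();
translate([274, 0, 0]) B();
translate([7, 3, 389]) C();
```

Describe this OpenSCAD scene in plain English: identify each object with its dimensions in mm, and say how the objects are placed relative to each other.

A is a four-legged stool. The seat is 274×260 mm, 41 mm thick, top at z = 389 mm. It stands on four round legs, each 32 mm in diameter, from z = 0 to the seat underside, each leg's axis is inset half a diameter from the nearest pair of seat edges (so the leg's bounding box is flush with the corner).

B is a bed frame 2097 mm long (x) by 1031 mm wide (y). Four 57×57 mm corner posts, 382 mm tall, at the corners of the footprint. Four rails of 31 mm thickness and 136 mm height run between adjacent posts with their undersides at z = 199 mm, their outer faces flush with the outside of the frame (the two x-running rails run between the posts' inner faces; the two y-running rails run between the posts' inner faces). 10 slats, each 79 mm wide (x) and 17 mm thick, lie across the top of the two x-running rails, running the full 1031 mm width of the frame in y; the slats are evenly spaced along x between the inner faces of the end posts with equal gaps (rounded down to the nearest mm) at the −x end and between each pair — any rounding remainder accumulates at the +x end.

C is a spool: two coaxial disc flanges of radius 118 mm and thickness 21 mm, joined by a core cylinder of radius 25 mm and height 245 mm. The lower flange rests on z = 0 and the three cylinders share a vertical axis.

The bed frame is against the stool's +x side, with their −y faces flush. The spool is on top of the stool.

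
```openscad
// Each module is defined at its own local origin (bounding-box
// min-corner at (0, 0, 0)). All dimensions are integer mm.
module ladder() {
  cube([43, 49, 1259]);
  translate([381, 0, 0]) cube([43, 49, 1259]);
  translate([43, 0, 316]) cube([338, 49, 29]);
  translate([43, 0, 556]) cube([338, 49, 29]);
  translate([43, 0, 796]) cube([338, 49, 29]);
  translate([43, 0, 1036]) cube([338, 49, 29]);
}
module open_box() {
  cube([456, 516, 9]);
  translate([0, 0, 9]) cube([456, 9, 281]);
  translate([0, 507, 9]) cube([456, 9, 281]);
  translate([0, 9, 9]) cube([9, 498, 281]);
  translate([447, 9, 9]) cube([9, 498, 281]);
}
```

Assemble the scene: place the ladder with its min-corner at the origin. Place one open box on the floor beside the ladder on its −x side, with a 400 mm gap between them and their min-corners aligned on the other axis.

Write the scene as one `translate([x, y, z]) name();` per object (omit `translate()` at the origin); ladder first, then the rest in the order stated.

ladder();
translate([-856, 0, 0]) open_box();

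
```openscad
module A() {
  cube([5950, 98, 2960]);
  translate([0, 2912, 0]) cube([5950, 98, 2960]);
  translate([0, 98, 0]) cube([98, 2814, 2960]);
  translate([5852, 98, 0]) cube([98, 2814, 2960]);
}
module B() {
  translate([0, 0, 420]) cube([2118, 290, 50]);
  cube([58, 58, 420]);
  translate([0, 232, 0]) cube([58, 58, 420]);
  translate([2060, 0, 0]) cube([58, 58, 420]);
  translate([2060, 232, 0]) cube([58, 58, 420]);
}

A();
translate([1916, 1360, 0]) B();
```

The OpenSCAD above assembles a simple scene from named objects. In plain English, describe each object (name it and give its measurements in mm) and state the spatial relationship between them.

A is the wall frame of a small rectangular building: four walls, each 2960 mm tall and 98 mm thick, enclosing a footprint 5950 mm (x) by 3010 mm (y) outside-to-outside, with no floor or roof. The front and back walls (the −y and +y sides) span the full width; the two side walls fit between them.

B is a long wooden bench with a 2118 mm (x) × 290 mm (y) seat, 50 mm thick, its top surface 470 mm above the floor. Four 58 mm square legs at the seat corners, flush with the edges, run from z = 0 to the seat underside.

The bench sits inside the house frame, centred.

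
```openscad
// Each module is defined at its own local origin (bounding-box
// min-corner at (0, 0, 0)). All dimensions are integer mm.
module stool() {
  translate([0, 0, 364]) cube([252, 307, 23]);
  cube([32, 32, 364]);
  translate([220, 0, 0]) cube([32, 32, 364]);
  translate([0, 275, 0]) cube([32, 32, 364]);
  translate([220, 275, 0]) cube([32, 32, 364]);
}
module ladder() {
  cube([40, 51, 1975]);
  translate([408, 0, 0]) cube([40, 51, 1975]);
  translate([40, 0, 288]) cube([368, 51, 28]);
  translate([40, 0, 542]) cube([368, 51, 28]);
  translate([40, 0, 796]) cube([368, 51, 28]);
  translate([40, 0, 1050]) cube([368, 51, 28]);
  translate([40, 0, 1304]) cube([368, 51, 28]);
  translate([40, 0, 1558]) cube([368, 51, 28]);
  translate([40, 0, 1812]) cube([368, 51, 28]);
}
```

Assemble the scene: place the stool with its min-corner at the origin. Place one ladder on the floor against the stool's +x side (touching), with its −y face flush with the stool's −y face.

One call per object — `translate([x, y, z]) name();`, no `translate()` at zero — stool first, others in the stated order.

stool();
translate([252, 0, 0]) ladder();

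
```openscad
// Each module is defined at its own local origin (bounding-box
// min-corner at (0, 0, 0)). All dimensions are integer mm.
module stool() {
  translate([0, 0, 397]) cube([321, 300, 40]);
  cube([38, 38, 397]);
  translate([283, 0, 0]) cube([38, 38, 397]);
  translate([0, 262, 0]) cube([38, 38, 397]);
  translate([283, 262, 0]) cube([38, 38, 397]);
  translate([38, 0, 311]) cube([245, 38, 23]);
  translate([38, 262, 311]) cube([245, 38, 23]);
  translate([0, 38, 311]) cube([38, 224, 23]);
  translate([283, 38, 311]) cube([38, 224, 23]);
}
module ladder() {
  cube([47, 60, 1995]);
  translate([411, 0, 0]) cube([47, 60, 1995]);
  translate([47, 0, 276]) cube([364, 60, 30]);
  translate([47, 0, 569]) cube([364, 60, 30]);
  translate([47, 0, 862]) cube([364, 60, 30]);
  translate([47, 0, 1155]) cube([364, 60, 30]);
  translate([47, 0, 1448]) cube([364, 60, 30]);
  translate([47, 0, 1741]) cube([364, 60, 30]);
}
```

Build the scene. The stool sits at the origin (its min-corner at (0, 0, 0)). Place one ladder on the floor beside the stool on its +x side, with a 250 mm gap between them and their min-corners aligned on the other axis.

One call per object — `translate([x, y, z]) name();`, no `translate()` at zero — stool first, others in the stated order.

stool();
translate([571, 0, 0]) ladder();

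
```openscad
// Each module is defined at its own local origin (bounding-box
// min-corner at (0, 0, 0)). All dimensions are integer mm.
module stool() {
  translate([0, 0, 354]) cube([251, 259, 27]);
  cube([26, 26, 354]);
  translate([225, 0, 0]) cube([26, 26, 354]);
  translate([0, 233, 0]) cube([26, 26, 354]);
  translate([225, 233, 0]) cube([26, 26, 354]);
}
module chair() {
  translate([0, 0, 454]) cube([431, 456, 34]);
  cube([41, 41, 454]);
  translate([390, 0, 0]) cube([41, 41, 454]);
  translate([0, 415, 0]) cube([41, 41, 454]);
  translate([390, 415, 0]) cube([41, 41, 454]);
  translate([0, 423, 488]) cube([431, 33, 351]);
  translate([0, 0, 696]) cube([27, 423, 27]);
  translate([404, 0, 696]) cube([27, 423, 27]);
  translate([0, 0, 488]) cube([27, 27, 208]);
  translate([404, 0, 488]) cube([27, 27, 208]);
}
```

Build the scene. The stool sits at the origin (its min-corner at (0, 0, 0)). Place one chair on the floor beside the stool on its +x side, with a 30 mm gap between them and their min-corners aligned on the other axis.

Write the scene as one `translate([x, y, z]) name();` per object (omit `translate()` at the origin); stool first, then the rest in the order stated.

stool();
translate([281, 0, 0]) chair();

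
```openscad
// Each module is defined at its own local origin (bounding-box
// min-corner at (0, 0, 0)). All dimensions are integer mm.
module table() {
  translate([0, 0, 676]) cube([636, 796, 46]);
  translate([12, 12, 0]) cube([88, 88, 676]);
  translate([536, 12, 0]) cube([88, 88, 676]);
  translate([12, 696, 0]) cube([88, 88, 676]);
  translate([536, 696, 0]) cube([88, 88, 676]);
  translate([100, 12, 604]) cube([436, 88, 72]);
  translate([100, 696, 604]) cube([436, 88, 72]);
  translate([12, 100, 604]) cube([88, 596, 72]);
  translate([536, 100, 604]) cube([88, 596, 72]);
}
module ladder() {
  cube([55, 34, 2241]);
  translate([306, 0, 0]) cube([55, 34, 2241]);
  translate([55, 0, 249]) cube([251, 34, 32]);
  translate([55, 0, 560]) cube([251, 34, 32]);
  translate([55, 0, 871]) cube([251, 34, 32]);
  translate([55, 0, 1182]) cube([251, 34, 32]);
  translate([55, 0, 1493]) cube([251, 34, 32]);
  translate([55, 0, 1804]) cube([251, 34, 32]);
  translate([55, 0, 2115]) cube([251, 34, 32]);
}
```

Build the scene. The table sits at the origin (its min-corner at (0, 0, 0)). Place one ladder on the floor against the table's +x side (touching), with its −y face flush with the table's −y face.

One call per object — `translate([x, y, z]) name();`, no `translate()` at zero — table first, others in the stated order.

table();
translate([636, 0, 0]) ladder();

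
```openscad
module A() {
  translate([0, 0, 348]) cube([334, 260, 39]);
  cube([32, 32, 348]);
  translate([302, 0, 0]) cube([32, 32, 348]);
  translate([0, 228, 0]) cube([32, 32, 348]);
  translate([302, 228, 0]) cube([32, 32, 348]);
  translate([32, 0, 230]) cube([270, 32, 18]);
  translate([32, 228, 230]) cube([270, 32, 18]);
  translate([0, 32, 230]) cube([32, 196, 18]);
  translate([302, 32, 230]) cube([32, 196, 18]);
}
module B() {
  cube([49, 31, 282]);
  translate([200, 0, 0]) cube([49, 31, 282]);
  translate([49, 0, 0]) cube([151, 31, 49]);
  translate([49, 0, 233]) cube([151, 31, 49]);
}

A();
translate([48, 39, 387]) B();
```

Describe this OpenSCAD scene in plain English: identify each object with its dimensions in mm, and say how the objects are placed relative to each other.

A is a four-legged stool. The seat is a 334×260×39 mm slab whose top surface is at z = 387 mm; four square legs, each 32×32 mm in cross-section, run from the floor (z = 0) to the underside of the seat, each flush with a corner of the seat. Four stretchers, 32 mm wide and 18 mm tall, connect adjacent legs with their undersides at z = 230 mm, each running between the inner faces of the legs it joins and aligned with the legs' outer faces on the other axis.

B is a rectangular picture frame lying in the x–z plane (depth along y). The opening is 151 mm wide (x) by 184 mm tall (z), surrounded by a border 49 mm wide on all four sides. The frame is 31 mm deep and is made of two full-height vertical stiles with two horizontal rails fitted between them.

The picture frame is on top of the stool.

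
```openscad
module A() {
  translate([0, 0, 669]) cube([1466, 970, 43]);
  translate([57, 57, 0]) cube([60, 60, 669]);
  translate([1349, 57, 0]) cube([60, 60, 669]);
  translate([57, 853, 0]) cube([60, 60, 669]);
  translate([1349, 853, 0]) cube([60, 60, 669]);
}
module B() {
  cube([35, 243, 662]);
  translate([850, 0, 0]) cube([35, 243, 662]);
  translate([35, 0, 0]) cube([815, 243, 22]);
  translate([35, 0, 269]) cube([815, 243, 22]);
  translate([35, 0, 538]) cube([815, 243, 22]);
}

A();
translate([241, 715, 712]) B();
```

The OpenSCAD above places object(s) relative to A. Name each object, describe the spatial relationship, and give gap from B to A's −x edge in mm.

The bookshelf's min-x is at 241; the table's min-x is 0; gap = 241 mm.

A is a table. B is a bookshelf. The bookshelf is on top of the table. The gap from the bookshelf to the table's −x edge is 241 mm.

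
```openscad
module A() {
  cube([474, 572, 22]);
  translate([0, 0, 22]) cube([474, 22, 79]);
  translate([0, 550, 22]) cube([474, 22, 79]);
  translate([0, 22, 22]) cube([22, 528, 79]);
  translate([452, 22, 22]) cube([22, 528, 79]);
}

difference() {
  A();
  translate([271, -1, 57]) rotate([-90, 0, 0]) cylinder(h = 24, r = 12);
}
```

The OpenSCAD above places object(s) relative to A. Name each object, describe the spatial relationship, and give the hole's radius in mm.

A is an open box. The open box has a circular hole through its front wall. The hole's radius is 12 mm.

The subtracted cylinder has r = 12 mm.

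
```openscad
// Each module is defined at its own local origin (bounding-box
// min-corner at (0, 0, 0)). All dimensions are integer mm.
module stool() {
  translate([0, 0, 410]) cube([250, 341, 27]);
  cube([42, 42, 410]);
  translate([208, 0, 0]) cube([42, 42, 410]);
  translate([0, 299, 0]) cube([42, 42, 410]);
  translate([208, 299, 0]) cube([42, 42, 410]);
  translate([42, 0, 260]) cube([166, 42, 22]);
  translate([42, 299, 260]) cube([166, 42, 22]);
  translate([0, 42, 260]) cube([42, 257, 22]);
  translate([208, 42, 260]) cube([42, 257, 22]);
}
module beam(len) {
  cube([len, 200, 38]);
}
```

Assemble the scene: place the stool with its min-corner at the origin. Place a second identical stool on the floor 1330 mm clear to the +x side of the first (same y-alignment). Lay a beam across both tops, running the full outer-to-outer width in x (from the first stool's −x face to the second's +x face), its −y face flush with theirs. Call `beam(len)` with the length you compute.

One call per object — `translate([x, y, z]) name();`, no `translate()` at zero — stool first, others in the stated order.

stool();
translate([1580, 0, 0]) stool();
translate([0, 0, 437]) beam(1830);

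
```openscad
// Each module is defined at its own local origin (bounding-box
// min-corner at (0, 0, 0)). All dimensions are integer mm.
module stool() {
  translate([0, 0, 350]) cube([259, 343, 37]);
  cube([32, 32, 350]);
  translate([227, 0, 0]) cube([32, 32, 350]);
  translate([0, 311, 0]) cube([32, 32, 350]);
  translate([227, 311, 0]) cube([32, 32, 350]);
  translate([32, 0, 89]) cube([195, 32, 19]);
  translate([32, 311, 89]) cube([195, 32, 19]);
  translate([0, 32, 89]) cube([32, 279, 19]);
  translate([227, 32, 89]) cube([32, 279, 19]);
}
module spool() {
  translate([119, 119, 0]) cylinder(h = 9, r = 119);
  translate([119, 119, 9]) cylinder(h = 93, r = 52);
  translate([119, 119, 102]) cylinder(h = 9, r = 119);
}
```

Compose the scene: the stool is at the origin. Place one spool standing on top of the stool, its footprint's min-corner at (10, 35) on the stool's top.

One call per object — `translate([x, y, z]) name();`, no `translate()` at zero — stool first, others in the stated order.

stool();
translate([10, 35, 387]) spool();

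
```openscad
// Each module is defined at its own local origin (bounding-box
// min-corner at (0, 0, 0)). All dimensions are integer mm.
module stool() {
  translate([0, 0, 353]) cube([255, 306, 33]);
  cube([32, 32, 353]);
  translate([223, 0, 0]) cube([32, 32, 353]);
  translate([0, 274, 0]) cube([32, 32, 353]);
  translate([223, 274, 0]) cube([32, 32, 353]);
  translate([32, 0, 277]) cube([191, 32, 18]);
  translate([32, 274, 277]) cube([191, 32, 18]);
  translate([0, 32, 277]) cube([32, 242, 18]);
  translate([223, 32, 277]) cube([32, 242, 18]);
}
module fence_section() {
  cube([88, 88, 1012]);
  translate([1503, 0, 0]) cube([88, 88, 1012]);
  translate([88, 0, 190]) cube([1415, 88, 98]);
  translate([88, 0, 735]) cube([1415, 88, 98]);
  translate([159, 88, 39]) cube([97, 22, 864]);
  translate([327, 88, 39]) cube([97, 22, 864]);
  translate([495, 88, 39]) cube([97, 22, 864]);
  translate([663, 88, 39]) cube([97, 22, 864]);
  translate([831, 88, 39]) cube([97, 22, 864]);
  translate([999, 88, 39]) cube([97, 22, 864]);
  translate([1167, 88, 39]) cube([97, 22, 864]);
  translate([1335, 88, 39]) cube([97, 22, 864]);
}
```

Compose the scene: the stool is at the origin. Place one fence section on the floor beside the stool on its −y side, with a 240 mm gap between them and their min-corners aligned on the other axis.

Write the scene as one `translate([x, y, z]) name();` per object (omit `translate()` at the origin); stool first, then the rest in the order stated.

stool();
translate([0, -350, 0]) fence_section();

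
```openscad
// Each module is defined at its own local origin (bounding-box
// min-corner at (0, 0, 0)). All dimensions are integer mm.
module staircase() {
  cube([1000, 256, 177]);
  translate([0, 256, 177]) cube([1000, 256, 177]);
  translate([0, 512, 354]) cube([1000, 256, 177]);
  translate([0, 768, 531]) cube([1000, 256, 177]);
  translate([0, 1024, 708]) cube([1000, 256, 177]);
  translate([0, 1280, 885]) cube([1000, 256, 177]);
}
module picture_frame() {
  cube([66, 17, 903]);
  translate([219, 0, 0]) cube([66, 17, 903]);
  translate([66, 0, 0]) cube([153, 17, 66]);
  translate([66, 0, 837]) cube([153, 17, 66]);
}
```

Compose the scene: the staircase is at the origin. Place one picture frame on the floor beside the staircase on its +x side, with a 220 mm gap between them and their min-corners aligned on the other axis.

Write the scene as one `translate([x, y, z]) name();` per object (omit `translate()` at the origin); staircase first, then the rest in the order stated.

staircase();
translate([1220, 0, 0]) picture_frame();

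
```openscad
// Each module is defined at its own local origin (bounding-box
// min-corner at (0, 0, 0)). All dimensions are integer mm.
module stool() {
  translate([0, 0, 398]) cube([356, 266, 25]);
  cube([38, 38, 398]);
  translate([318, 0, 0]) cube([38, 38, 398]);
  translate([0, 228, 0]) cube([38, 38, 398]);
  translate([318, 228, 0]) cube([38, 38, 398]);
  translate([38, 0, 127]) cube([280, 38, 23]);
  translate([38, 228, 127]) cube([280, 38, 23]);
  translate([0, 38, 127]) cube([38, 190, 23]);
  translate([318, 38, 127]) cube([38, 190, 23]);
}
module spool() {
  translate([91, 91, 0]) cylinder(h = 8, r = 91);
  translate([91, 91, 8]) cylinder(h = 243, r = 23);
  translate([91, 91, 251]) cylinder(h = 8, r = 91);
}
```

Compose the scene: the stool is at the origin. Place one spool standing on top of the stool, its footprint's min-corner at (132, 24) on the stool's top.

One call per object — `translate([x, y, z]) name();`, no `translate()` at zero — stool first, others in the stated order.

stool();
translate([132, 24, 423]) spool();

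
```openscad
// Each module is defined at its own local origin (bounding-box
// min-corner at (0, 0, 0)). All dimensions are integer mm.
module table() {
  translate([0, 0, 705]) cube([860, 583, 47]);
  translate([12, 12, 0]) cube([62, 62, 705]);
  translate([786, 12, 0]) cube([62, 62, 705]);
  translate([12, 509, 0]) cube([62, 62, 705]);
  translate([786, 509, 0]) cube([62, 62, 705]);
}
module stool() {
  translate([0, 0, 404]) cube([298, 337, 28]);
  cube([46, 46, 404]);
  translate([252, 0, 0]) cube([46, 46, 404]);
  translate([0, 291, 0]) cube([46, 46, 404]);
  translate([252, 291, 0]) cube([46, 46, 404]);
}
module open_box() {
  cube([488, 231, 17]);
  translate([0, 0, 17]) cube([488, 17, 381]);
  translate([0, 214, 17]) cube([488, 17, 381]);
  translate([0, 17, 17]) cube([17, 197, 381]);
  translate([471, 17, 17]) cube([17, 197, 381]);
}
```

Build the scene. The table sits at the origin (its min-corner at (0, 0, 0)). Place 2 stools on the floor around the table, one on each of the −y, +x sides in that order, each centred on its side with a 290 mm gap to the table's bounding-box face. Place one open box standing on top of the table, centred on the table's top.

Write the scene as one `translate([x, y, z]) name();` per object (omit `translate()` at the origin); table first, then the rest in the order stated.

table();
translate([281, -627, 0]) stool();
translate([1150, 123, 0]) stool();
translate([186, 176, 752]) open_box();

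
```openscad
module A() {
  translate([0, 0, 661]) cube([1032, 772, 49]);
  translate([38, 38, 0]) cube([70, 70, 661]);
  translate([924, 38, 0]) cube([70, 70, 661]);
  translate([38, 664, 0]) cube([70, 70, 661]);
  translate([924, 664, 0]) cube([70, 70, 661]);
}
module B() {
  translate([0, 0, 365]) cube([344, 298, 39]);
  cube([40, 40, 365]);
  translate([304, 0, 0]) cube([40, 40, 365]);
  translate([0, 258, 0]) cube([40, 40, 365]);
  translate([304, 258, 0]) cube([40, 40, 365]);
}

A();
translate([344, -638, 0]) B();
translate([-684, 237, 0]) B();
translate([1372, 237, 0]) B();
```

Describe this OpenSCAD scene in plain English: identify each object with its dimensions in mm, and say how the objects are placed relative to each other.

A is a table: top 1032 mm (x) × 772 mm (y), 49 mm thick, upper face at z = 710 mm, on four 70×70 mm square legs, each inset 38 mm from the nearest pair of top edges, running from z = 0 to the bottom of the top.

B is a four-legged stool. The seat is a 344×298×39 mm slab whose top surface is at z = 404 mm; four square legs, each 40×40 mm in cross-section, run from the floor (z = 0) to the underside of the seat, each flush with a corner of the seat.

Three stools sit around the table at the −y, −x, +x sides.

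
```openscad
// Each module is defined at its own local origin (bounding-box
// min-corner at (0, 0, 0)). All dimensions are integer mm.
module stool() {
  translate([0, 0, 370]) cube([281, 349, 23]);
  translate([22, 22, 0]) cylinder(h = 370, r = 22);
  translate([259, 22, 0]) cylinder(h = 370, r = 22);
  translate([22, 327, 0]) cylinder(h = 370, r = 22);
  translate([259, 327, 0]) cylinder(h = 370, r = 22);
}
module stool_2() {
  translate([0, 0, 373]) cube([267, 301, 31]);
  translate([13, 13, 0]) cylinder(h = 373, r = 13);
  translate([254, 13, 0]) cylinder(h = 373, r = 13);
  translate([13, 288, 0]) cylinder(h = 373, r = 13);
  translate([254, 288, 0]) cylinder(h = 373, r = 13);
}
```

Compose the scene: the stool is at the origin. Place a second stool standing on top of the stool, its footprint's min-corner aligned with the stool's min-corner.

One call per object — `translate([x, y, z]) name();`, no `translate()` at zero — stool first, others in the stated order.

stool();
translate([0, 0, 393]) stool_2();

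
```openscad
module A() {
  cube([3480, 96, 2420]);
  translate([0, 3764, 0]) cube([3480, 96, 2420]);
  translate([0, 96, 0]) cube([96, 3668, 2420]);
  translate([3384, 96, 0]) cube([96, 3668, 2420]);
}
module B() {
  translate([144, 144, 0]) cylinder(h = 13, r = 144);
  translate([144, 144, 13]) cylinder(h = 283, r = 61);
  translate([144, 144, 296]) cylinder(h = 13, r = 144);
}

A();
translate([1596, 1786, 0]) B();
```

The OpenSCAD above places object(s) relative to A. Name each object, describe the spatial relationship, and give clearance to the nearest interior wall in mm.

A is a house frame. B is a spool. The spool sits inside the house frame, centred. The clearance to the nearest interior wall is 1500 mm.

Clearances: x = 1500, y = 1690; minimum 1500 mm.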